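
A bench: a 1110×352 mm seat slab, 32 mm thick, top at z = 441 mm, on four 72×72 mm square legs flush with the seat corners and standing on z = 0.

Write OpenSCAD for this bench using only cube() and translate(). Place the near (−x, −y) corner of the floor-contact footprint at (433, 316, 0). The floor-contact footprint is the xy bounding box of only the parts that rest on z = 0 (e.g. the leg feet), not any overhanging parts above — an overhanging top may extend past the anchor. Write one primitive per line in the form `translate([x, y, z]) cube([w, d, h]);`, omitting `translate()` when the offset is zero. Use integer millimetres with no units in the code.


translate([433, 316, 409]) cube([1110, 352, 32]);
translate([433, 316, 0]) cube([72, 72, 409]);
translate([433, 596, 0]) cube([72, 72, 409]);
translate([1471, 316, 0]) cube([72, 72, 409]);
translate([1471, 596, 0]) cube([72, 72, 409]);


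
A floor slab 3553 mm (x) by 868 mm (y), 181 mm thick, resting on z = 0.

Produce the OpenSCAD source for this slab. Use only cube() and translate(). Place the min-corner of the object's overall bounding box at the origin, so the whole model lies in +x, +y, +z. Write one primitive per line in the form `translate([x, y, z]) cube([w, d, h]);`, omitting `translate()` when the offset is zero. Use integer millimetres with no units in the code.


cube([3553, 868, 181]);


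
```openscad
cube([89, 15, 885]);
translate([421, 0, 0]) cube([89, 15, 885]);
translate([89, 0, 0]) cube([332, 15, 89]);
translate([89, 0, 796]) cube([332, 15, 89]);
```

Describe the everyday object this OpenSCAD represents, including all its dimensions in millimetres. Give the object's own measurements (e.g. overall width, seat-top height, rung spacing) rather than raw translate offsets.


A rectangular picture frame lying in the x–z plane (depth along y). The opening is 332 mm wide (x) by 707 mm tall (z), surrounded by a border 89 mm wide on all four sides. The frame is 15 mm deep and is made of two full-height vertical stiles with two horizontal rails fitted between them.


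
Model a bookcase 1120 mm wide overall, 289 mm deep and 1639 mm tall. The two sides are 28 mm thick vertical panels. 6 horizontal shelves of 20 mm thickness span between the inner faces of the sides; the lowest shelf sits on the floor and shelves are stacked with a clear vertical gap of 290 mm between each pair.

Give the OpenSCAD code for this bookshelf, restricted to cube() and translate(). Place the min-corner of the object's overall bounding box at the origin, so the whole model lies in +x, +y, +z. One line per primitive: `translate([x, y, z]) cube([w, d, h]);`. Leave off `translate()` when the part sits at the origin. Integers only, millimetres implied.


cube([28, 289, 1639]);
translate([1092, 0, 0]) cube([28, 289, 1639]);
translate([28, 0, 0]) cube([1064, 289, 20]);
translate([28, 0, 310]) cube([1064, 289, 20]);
translate([28, 0, 620]) cube([1064, 289, 20]);
translate([28, 0, 930]) cube([1064, 289, 20]);
translate([28, 0, 1240]) cube([1064, 289, 20]);
translate([28, 0, 1550]) cube([1064, 289, 20]);


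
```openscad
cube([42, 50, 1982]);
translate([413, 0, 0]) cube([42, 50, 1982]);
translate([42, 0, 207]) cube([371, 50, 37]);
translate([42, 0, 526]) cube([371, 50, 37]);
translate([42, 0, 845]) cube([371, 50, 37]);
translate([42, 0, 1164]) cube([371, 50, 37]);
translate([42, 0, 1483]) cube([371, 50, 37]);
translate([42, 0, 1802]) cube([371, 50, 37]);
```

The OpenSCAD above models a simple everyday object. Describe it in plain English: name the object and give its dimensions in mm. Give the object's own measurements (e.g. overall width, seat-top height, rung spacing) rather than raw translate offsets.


A straight ladder. Two 42×50 mm vertical rails, 1982 mm tall, stand 455 mm apart (outside-to-outside) with their front faces coplanar on the −y side. 6 rungs, each 50 mm deep and 37 mm tall, span between the inner faces of the rails, front faces flush with the rails. The lowest rung's underside is at z = 207 mm and rungs are spaced 319 mm apart (underside to underside).


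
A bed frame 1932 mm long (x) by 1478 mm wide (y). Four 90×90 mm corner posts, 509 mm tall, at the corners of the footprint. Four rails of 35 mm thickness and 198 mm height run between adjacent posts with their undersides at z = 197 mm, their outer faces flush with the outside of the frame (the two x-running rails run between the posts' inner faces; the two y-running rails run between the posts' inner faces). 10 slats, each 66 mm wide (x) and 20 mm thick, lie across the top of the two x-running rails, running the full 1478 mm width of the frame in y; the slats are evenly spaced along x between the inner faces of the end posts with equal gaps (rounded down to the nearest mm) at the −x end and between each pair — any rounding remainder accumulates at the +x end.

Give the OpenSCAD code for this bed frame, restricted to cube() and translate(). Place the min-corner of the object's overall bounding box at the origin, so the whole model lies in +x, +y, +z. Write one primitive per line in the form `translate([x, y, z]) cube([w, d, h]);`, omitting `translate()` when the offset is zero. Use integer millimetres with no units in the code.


cube([90, 90, 509]);
translate([0, 1388, 0]) cube([90, 90, 509]);
translate([1842, 0, 0]) cube([90, 90, 509]);
translate([1842, 1388, 0]) cube([90, 90, 509]);
translate([90, 0, 197]) cube([1752, 35, 198]);
translate([90, 1443, 197]) cube([1752, 35, 198]);
translate([0, 90, 197]) cube([35, 1298, 198]);
translate([1897, 90, 197]) cube([35, 1298, 198]);
translate([189, 0, 395]) cube([66, 1478, 20]);
translate([354, 0, 395]) cube([66, 1478, 20]);
translate([519, 0, 395]) cube([66, 1478, 20]);
translate([684, 0, 395]) cube([66, 1478, 20]);
translate([849, 0, 395]) cube([66, 1478, 20]);
translate([1014, 0, 395]) cube([66, 1478, 20]);
translate([1179, 0, 395]) cube([66, 1478, 20]);
translate([1344, 0, 395]) cube([66, 1478, 20]);
translate([1509, 0, 395]) cube([66, 1478, 20]);
translate([1674, 0, 395]) cube([66, 1478, 20]);


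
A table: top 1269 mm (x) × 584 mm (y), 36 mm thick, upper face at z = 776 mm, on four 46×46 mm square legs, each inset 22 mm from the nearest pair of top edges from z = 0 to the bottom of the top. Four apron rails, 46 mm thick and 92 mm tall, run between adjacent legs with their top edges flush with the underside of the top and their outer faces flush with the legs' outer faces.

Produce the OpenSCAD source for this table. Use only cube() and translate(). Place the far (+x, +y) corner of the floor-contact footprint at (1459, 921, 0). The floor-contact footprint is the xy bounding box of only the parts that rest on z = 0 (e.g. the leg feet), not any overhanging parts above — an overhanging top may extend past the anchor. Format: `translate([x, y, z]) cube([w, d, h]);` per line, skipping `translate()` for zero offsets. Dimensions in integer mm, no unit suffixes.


translate([212, 359, 740]) cube([1269, 584, 36]);
translate([234, 381, 0]) cube([46, 46, 740]);
translate([1413, 381, 0]) cube([46, 46, 740]);
translate([234, 875, 0]) cube([46, 46, 740]);
translate([1413, 875, 0]) cube([46, 46, 740]);
translate([280, 381, 648]) cube([1133, 46, 92]);
translate([280, 875, 648]) cube([1133, 46, 92]);
translate([234, 427, 648]) cube([46, 448, 92]);
translate([1413, 427, 648]) cube([46, 448, 92]);


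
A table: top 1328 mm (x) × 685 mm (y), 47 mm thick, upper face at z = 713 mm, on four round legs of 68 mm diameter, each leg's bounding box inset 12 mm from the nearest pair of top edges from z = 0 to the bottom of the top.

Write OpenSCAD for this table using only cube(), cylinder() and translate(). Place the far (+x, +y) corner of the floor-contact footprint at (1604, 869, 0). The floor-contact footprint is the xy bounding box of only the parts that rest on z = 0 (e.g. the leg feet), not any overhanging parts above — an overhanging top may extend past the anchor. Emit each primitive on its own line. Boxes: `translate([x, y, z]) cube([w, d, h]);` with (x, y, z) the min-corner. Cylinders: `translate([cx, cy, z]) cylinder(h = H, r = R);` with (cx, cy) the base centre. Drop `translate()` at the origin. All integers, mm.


translate([288, 196, 666]) cube([1328, 685, 47]);
translate([334, 242, 0]) cylinder(h = 666, r = 34);
translate([1570, 242, 0]) cylinder(h = 666, r = 34);
translate([334, 835, 0]) cylinder(h = 666, r = 34);
translate([1570, 835, 0]) cylinder(h = 666, r = 34);


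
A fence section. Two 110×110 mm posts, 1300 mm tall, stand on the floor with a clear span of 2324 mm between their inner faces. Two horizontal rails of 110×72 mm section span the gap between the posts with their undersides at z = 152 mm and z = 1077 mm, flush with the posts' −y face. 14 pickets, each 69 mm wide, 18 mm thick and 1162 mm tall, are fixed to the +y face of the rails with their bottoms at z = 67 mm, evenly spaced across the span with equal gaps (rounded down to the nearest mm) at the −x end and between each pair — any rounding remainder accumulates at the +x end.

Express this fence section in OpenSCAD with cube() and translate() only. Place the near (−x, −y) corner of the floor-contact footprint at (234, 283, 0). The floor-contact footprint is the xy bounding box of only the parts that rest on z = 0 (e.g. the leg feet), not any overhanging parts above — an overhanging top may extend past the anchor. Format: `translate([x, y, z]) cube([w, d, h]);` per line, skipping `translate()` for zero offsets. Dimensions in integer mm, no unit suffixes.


translate([234, 283, 0]) cube([110, 110, 1300]);
translate([2668, 283, 0]) cube([110, 110, 1300]);
translate([344, 283, 152]) cube([2324, 110, 72]);
translate([344, 283, 1077]) cube([2324, 110, 72]);
translate([434, 393, 67]) cube([69, 18, 1162]);
translate([593, 393, 67]) cube([69, 18, 1162]);
translate([752, 393, 67]) cube([69, 18, 1162]);
translate([911, 393, 67]) cube([69, 18, 1162]);
translate([1070, 393, 67]) cube([69, 18, 1162]);
translate([1229, 393, 67]) cube([69, 18, 1162]);
translate([1388, 393, 67]) cube([69, 18, 1162]);
translate([1547, 393, 67]) cube([69, 18, 1162]);
translate([1706, 393, 67]) cube([69, 18, 1162]);
translate([1865, 393, 67]) cube([69, 18, 1162]);
translate([2024, 393, 67]) cube([69, 18, 1162]);
translate([2183, 393, 67]) cube([69, 18, 1162]);
translate([2342, 393, 67]) cube([69, 18, 1162]);
translate([2501, 393, 67]) cube([69, 18, 1162]);


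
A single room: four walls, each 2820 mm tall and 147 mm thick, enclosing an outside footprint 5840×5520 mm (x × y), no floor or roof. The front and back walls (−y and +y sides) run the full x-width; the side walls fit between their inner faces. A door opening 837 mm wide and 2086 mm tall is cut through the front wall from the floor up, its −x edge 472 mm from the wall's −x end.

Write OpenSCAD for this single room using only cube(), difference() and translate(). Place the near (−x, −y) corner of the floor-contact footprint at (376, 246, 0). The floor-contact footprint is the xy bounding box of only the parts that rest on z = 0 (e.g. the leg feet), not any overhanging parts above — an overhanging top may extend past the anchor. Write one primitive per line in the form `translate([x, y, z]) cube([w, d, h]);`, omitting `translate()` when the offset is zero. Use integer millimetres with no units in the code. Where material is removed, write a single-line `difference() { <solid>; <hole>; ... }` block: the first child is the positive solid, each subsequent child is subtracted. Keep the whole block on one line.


difference() { translate([376, 246, 0]) cube([5840, 147, 2820]); translate([848, 246, 0]) cube([837, 147, 2086]); }
translate([376, 5619, 0]) cube([5840, 147, 2820]);
translate([376, 393, 0]) cube([147, 5226, 2820]);
translate([6069, 393, 0]) cube([147, 5226, 2820]);


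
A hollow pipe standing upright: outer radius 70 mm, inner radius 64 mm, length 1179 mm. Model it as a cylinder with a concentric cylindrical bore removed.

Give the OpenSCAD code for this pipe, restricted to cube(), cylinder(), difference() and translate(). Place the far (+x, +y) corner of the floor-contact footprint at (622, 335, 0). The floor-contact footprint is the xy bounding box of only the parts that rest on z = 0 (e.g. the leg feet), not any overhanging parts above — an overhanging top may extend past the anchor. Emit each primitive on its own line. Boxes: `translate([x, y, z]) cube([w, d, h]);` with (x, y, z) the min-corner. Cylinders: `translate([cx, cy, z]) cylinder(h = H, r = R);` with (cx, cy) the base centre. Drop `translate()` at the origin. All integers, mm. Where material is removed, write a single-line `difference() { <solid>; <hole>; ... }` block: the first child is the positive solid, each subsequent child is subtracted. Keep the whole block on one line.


difference() { translate([552, 265, 0]) cylinder(h = 1179, r = 70); translate([552, 265, 0]) cylinder(h = 1179, r = 64); }


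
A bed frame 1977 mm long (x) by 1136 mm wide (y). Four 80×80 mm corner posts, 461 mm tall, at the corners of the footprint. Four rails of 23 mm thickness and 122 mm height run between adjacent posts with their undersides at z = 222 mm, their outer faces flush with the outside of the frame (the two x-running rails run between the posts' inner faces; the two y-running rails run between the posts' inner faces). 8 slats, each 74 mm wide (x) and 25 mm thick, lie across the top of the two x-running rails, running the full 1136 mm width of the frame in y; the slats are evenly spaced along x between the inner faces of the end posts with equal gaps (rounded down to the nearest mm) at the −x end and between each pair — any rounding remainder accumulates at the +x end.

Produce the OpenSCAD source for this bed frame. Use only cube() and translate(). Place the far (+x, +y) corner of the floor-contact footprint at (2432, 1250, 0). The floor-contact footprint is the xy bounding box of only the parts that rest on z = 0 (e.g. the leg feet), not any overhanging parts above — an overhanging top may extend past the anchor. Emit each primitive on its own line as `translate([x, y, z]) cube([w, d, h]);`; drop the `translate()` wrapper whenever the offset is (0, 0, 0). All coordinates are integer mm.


translate([455, 114, 0]) cube([80, 80, 461]);
translate([455, 1170, 0]) cube([80, 80, 461]);
translate([2352, 114, 0]) cube([80, 80, 461]);
translate([2352, 1170, 0]) cube([80, 80, 461]);
translate([535, 114, 222]) cube([1817, 23, 122]);
translate([535, 1227, 222]) cube([1817, 23, 122]);
translate([455, 194, 222]) cube([23, 976, 122]);
translate([2409, 194, 222]) cube([23, 976, 122]);
translate([671, 114, 344]) cube([74, 1136, 25]);
translate([881, 114, 344]) cube([74, 1136, 25]);
translate([1091, 114, 344]) cube([74, 1136, 25]);
translate([1301, 114, 344]) cube([74, 1136, 25]);
translate([1511, 114, 344]) cube([74, 1136, 25]);
translate([1721, 114, 344]) cube([74, 1136, 25]);
translate([1931, 114, 344]) cube([74, 1136, 25]);
translate([2141, 114, 344]) cube([74, 1136, 25]);


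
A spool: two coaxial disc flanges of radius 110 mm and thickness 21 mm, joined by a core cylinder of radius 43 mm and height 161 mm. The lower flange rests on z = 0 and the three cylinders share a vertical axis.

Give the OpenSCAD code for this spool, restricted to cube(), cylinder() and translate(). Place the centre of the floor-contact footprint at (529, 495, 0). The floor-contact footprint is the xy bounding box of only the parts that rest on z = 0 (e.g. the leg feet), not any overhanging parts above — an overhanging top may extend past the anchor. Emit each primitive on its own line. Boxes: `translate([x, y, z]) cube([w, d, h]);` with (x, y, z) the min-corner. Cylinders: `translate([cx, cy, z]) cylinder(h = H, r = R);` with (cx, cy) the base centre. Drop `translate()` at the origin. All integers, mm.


translate([529, 495, 0]) cylinder(h = 21, r = 110);
translate([529, 495, 21]) cylinder(h = 161, r = 43);
translate([529, 495, 182]) cylinder(h = 21, r = 110);


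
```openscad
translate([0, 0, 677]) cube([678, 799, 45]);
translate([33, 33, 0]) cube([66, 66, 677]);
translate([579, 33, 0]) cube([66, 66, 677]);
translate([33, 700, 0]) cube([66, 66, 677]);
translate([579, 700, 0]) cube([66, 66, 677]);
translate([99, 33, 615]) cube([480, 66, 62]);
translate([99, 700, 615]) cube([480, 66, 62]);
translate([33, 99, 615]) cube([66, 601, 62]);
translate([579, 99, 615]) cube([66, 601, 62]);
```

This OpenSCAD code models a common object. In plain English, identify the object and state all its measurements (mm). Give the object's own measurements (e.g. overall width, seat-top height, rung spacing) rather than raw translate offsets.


A rectangular dining table. The top is 678×799×45 mm with its upper surface at z = 722 mm. It stands on four 66×66 mm square legs, each inset 33 mm from the nearest pair of top edges, running from the floor to the underside of the top. Four apron rails, 66 mm thick and 62 mm tall, run between adjacent legs with their top edges flush with the underside of the top and their outer faces flush with the legs' outer faces.


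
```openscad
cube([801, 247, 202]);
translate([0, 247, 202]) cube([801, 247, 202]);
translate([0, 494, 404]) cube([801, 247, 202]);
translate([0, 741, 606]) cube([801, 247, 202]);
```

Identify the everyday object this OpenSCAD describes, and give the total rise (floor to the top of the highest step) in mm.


A staircase. The total rise is 808 mm.

4 identical blocks, each offset up and back from the previous — a staircase. Each step is 202 mm tall and there are 4 of them, so the total rise is 4 × 202 = 808 mm.


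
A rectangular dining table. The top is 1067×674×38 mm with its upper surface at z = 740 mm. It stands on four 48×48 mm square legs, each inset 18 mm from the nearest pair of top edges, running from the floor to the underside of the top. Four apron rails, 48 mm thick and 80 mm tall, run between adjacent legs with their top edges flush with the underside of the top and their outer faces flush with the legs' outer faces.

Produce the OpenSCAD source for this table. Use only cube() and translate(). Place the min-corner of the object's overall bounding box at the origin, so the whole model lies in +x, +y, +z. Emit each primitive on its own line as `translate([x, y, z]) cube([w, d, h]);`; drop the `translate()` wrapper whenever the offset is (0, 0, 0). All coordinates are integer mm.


translate([0, 0, 702]) cube([1067, 674, 38]);
translate([18, 18, 0]) cube([48, 48, 702]);
translate([1001, 18, 0]) cube([48, 48, 702]);
translate([18, 608, 0]) cube([48, 48, 702]);
translate([1001, 608, 0]) cube([48, 48, 702]);
translate([66, 18, 622]) cube([935, 48, 80]);
translate([66, 608, 622]) cube([935, 48, 80]);
translate([18, 66, 622]) cube([48, 542, 80]);
translate([1001, 66, 622]) cube([48, 542, 80]);


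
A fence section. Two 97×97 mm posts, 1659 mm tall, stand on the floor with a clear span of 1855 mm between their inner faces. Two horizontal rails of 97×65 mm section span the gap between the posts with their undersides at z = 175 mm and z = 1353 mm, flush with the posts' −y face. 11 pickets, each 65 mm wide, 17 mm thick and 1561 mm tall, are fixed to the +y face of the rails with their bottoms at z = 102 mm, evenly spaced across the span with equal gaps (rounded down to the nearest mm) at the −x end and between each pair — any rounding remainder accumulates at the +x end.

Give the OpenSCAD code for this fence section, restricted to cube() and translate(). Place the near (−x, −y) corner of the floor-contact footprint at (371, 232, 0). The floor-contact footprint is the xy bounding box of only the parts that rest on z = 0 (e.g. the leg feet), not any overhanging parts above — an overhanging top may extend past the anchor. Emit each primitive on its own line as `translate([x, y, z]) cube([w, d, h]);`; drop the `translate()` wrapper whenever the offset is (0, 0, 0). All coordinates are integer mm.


translate([371, 232, 0]) cube([97, 97, 1659]);
translate([2323, 232, 0]) cube([97, 97, 1659]);
translate([468, 232, 175]) cube([1855, 97, 65]);
translate([468, 232, 1353]) cube([1855, 97, 65]);
translate([563, 329, 102]) cube([65, 17, 1561]);
translate([723, 329, 102]) cube([65, 17, 1561]);
translate([883, 329, 102]) cube([65, 17, 1561]);
translate([1043, 329, 102]) cube([65, 17, 1561]);
translate([1203, 329, 102]) cube([65, 17, 1561]);
translate([1363, 329, 102]) cube([65, 17, 1561]);
translate([1523, 329, 102]) cube([65, 17, 1561]);
translate([1683, 329, 102]) cube([65, 17, 1561]);
translate([1843, 329, 102]) cube([65, 17, 1561]);
translate([2003, 329, 102]) cube([65, 17, 1561]);
translate([2163, 329, 102]) cube([65, 17, 1561]);


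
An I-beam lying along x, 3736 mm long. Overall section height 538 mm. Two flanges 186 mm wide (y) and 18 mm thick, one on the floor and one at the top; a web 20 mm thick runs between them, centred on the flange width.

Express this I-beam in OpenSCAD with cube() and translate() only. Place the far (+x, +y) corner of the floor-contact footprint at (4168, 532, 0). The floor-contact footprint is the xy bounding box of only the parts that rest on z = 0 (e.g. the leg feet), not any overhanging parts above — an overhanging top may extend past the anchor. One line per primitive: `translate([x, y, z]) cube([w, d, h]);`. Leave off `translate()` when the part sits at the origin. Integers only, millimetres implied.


translate([432, 346, 0]) cube([3736, 186, 18]);
translate([432, 429, 18]) cube([3736, 20, 502]);
translate([432, 346, 520]) cube([3736, 186, 18]);


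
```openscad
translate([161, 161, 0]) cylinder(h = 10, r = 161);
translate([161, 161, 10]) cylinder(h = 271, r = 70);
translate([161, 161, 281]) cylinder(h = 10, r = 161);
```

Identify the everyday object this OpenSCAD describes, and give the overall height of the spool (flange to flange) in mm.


A spool. The overall height is 291 mm.

Three coaxial cylinders, large–small–large — a spool. Two 10 mm flanges and a 271 mm core give 10 + 271 + 10 = 291 mm.


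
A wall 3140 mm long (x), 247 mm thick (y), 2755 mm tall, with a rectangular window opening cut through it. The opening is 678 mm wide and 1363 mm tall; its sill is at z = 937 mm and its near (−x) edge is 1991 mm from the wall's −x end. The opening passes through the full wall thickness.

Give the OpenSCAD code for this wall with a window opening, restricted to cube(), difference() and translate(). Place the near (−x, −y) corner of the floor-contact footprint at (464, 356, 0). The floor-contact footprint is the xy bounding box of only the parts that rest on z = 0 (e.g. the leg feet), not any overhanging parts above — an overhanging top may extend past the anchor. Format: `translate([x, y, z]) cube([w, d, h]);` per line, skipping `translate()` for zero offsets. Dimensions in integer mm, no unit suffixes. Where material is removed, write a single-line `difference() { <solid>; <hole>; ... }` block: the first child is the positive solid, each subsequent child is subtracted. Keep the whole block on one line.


difference() { translate([464, 356, 0]) cube([3140, 247, 2755]); translate([2455, 356, 937]) cube([678, 247, 1363]); }


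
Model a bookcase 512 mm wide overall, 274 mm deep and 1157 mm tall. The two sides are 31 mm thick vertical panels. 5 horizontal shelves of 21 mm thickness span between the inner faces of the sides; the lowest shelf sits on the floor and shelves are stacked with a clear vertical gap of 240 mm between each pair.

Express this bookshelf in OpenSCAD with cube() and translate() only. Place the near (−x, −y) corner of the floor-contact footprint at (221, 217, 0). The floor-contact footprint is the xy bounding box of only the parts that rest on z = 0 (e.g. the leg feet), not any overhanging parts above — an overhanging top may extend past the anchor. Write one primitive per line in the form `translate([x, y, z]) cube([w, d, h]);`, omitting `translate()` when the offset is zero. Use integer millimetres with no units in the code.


translate([221, 217, 0]) cube([31, 274, 1157]);
translate([702, 217, 0]) cube([31, 274, 1157]);
translate([252, 217, 0]) cube([450, 274, 21]);
translate([252, 217, 261]) cube([450, 274, 21]);
translate([252, 217, 522]) cube([450, 274, 21]);
translate([252, 217, 783]) cube([450, 274, 21]);
translate([252, 217, 1044]) cube([450, 274, 21]);


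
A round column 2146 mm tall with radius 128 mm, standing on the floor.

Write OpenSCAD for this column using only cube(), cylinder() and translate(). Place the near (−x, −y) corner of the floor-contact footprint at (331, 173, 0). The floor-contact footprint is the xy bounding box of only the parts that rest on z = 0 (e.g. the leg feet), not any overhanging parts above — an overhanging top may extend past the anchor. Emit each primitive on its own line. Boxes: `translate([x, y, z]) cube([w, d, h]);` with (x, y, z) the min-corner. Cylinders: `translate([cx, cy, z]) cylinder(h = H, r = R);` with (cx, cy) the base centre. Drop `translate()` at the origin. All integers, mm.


translate([459, 301, 0]) cylinder(h = 2146, r = 128);


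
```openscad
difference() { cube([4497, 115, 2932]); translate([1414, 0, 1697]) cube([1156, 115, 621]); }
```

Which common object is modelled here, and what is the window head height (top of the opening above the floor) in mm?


A wall with a window opening. The window head height is 2318 mm.

A wall with a rectangular opening subtracted — a window. Sill at z = 1697, opening 621 mm tall, so the head is at 1697 + 621 = 2318 mm.


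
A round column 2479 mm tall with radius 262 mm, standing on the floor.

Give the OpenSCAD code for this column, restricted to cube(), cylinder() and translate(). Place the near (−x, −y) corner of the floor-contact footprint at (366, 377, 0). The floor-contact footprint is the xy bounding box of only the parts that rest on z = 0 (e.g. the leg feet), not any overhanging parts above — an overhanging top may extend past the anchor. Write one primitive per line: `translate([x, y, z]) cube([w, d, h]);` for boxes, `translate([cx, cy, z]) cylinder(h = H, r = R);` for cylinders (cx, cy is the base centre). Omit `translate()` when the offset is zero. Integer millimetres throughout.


translate([628, 639, 0]) cylinder(h = 2479, r = 262);


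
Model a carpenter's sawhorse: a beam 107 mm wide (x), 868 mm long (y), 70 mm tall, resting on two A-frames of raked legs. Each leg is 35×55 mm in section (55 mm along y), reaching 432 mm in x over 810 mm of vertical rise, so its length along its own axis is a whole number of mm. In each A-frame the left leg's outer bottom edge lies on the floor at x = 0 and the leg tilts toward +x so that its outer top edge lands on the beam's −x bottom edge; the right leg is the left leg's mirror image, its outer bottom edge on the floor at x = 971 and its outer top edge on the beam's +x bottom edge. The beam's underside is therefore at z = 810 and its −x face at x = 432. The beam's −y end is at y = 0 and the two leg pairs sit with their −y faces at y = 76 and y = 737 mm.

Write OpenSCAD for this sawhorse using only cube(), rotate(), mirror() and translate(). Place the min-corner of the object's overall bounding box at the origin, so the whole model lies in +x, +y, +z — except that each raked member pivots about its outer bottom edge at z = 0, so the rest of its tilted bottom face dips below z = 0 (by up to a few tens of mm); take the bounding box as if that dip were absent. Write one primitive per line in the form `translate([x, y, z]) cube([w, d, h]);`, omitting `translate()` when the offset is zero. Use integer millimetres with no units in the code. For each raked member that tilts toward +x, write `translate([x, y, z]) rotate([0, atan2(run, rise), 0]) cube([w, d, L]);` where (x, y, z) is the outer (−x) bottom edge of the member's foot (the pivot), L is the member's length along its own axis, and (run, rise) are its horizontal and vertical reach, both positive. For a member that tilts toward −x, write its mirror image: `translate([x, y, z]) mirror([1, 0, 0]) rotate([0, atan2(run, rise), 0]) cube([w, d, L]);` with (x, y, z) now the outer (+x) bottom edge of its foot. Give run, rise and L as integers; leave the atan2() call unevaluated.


translate([432, 0, 810]) cube([107, 868, 70]);
translate([0, 76, 0]) rotate([0, atan2(432, 810), 0]) cube([35, 55, 918]);
translate([971, 76, 0]) mirror([1, 0, 0]) rotate([0, atan2(432, 810), 0]) cube([35, 55, 918]);
translate([0, 737, 0]) rotate([0, atan2(432, 810), 0]) cube([35, 55, 918]);
translate([971, 737, 0]) mirror([1, 0, 0]) rotate([0, atan2(432, 810), 0]) cube([35, 55, 918]);


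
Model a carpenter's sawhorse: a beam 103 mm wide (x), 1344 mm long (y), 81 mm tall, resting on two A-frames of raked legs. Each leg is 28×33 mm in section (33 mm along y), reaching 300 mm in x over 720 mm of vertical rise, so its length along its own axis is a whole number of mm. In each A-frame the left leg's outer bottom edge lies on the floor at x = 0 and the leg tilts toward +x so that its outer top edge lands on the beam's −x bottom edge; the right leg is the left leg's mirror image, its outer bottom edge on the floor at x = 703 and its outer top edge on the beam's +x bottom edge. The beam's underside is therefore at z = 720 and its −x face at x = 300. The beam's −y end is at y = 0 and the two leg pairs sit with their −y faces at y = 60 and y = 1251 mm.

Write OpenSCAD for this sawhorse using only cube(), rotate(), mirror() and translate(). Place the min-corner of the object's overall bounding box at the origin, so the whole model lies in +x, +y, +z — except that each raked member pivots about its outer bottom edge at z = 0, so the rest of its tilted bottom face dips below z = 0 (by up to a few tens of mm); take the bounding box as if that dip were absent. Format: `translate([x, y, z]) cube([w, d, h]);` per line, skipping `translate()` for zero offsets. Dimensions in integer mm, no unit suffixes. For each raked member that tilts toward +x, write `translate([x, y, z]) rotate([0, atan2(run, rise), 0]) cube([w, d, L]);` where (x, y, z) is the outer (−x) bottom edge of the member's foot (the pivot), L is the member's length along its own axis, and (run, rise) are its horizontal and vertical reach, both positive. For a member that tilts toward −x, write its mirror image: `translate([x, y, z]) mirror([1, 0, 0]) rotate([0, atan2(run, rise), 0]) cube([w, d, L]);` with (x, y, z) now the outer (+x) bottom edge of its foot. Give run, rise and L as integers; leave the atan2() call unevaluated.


translate([300, 0, 720]) cube([103, 1344, 81]);
translate([0, 60, 0]) rotate([0, atan2(300, 720), 0]) cube([28, 33, 780]);
translate([703, 60, 0]) mirror([1, 0, 0]) rotate([0, atan2(300, 720), 0]) cube([28, 33, 780]);
translate([0, 1251, 0]) rotate([0, atan2(300, 720), 0]) cube([28, 33, 780]);
translate([703, 1251, 0]) mirror([1, 0, 0]) rotate([0, atan2(300, 720), 0]) cube([28, 33, 780]);


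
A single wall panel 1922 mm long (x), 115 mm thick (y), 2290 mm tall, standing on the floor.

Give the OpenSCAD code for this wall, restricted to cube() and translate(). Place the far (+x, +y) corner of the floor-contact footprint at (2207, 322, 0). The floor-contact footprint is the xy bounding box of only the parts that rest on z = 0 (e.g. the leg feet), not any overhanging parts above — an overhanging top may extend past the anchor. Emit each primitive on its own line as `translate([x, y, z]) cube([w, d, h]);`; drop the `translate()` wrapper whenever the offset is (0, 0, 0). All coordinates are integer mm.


translate([285, 207, 0]) cube([1922, 115, 2290]);


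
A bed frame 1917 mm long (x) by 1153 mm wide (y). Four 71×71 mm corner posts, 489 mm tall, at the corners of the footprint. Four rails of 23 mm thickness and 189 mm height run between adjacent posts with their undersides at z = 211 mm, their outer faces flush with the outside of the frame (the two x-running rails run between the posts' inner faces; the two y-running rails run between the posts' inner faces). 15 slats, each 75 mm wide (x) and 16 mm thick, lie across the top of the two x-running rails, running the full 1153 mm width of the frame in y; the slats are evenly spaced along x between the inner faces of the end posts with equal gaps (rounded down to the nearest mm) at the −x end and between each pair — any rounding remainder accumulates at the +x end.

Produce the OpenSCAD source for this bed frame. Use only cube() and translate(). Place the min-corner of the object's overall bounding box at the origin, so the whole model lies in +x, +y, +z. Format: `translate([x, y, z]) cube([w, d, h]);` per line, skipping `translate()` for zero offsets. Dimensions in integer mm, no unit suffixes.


cube([71, 71, 489]);
translate([0, 1082, 0]) cube([71, 71, 489]);
translate([1846, 0, 0]) cube([71, 71, 489]);
translate([1846, 1082, 0]) cube([71, 71, 489]);
translate([71, 0, 211]) cube([1775, 23, 189]);
translate([71, 1130, 211]) cube([1775, 23, 189]);
translate([0, 71, 211]) cube([23, 1011, 189]);
translate([1894, 71, 211]) cube([23, 1011, 189]);
translate([111, 0, 400]) cube([75, 1153, 16]);
translate([226, 0, 400]) cube([75, 1153, 16]);
translate([341, 0, 400]) cube([75, 1153, 16]);
translate([456, 0, 400]) cube([75, 1153, 16]);
translate([571, 0, 400]) cube([75, 1153, 16]);
translate([686, 0, 400]) cube([75, 1153, 16]);
translate([801, 0, 400]) cube([75, 1153, 16]);
translate([916, 0, 400]) cube([75, 1153, 16]);
translate([1031, 0, 400]) cube([75, 1153, 16]);
translate([1146, 0, 400]) cube([75, 1153, 16]);
translate([1261, 0, 400]) cube([75, 1153, 16]);
translate([1376, 0, 400]) cube([75, 1153, 16]);
translate([1491, 0, 400]) cube([75, 1153, 16]);
translate([1606, 0, 400]) cube([75, 1153, 16]);
translate([1721, 0, 400]) cube([75, 1153, 16]);


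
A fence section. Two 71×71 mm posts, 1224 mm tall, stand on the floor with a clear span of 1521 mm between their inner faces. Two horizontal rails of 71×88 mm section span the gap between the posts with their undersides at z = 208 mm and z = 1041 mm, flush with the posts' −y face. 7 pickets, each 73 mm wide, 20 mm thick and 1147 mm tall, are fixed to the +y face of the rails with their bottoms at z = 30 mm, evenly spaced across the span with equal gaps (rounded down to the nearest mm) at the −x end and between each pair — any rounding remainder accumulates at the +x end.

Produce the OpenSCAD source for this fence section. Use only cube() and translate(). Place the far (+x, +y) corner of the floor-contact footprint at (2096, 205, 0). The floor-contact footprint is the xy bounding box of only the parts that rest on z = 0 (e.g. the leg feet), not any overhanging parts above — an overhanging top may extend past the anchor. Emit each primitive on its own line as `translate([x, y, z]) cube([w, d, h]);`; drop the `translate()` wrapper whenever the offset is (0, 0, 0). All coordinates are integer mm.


translate([433, 134, 0]) cube([71, 71, 1224]);
translate([2025, 134, 0]) cube([71, 71, 1224]);
translate([504, 134, 208]) cube([1521, 71, 88]);
translate([504, 134, 1041]) cube([1521, 71, 88]);
translate([630, 205, 30]) cube([73, 20, 1147]);
translate([829, 205, 30]) cube([73, 20, 1147]);
translate([1028, 205, 30]) cube([73, 20, 1147]);
translate([1227, 205, 30]) cube([73, 20, 1147]);
translate([1426, 205, 30]) cube([73, 20, 1147]);
translate([1625, 205, 30]) cube([73, 20, 1147]);
translate([1824, 205, 30]) cube([73, 20, 1147]);


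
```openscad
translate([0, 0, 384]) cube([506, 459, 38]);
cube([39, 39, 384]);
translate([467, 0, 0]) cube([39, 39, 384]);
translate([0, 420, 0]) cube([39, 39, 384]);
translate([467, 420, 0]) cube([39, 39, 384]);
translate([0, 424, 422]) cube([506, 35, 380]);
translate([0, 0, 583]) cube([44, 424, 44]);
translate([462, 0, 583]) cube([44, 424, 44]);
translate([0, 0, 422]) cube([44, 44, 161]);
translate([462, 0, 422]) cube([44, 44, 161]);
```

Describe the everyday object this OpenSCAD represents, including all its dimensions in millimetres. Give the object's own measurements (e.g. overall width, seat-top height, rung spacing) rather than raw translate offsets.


A chair. The seat is a 506×459×38 mm slab with its top at z = 422 mm, on four 39×39 mm corner legs (flush with the seat edges, standing on z = 0). A flat backrest 35 mm thick, 380 mm tall, spans the full seat width and rises from the seat top along its +y edge, rear face flush with the rear of the seat. Two armrests of 44×44 mm section run along each side from the seat's front edge to the front of the backrest, top faces 205 mm above the seat top and outer faces flush with the seat's x-edges; a 44×44 mm post under the front of each armrest stands on the seat at the front corner.


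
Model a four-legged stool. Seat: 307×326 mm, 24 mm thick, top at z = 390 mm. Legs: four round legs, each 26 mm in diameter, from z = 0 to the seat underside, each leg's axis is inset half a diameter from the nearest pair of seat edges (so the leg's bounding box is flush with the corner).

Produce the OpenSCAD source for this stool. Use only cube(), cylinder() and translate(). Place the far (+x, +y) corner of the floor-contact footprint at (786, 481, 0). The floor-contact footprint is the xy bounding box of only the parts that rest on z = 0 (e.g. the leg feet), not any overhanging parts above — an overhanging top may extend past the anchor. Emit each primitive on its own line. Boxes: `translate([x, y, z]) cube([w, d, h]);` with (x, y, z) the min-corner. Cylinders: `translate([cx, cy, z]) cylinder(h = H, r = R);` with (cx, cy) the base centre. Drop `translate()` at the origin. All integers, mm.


translate([479, 155, 366]) cube([307, 326, 24]);
translate([492, 168, 0]) cylinder(h = 366, r = 13);
translate([773, 168, 0]) cylinder(h = 366, r = 13);
translate([492, 468, 0]) cylinder(h = 366, r = 13);
translate([773, 468, 0]) cylinder(h = 366, r = 13);


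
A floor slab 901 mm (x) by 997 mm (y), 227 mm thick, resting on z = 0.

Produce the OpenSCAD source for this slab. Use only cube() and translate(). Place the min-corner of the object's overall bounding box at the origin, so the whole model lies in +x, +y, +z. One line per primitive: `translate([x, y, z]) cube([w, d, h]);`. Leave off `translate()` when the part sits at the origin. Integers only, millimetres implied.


cube([901, 997, 227]);


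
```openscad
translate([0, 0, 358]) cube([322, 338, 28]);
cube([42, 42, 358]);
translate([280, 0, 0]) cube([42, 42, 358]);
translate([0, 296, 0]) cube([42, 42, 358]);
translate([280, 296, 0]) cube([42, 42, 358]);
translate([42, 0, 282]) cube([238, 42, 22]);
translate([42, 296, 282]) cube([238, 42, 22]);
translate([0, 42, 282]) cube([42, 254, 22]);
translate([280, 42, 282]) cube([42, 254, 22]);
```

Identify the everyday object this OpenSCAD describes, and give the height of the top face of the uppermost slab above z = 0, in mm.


A stool. The seat height is 386 mm.

A 322×338×28 slab at z = 358 on four corner posts — a stool. The seat top is 358 + 28 = 386 mm.


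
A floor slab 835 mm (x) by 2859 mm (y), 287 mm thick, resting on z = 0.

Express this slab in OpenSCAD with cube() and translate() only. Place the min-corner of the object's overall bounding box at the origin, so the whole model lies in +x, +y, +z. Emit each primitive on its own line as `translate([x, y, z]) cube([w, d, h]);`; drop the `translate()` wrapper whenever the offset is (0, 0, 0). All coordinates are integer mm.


cube([835, 2859, 287]);


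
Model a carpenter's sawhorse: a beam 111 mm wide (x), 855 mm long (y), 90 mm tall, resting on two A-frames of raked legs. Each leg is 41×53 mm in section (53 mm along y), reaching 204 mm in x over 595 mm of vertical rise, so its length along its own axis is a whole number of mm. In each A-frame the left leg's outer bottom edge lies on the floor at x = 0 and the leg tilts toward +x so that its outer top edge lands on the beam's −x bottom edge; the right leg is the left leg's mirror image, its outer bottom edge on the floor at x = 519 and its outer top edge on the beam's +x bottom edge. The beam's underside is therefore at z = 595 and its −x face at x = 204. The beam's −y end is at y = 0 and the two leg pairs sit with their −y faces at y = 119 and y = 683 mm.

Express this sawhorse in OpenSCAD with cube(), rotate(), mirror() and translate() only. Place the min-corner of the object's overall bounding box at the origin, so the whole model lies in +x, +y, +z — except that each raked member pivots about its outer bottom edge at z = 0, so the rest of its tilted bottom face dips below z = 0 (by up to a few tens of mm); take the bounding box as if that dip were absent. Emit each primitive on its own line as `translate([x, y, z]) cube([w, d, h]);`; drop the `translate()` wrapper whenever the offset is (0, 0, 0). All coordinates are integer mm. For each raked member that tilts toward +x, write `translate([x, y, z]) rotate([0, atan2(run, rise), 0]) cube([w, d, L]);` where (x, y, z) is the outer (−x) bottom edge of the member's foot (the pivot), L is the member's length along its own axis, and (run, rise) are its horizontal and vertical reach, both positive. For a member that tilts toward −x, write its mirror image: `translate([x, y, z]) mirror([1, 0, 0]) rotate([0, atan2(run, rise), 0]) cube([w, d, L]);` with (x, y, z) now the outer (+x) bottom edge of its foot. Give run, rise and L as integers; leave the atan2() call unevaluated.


translate([204, 0, 595]) cube([111, 855, 90]);
translate([0, 119, 0]) rotate([0, atan2(204, 595), 0]) cube([41, 53, 629]);
translate([519, 119, 0]) mirror([1, 0, 0]) rotate([0, atan2(204, 595), 0]) cube([41, 53, 629]);
translate([0, 683, 0]) rotate([0, atan2(204, 595), 0]) cube([41, 53, 629]);
translate([519, 683, 0]) mirror([1, 0, 0]) rotate([0, atan2(204, 595), 0]) cube([41, 53, 629]);
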